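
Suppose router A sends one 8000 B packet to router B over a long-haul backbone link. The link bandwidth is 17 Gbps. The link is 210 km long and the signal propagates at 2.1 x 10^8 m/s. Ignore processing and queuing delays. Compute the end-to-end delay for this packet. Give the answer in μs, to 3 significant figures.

1000 μs

L = 8000 × 8 = 64000 bits.
Transmission delay = L/R = 64000 / 17000000000 = 3.76471 μs.
Propagation delay = d/s = 210000 m / 210000000 m/s = 1000 μs.
Total = 1000 μs.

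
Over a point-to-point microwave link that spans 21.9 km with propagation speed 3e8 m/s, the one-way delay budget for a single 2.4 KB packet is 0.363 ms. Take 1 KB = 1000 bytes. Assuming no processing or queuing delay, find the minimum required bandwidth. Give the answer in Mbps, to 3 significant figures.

66.2 Mbps

L = 19200 bits.
Propagation delay = 21900 / 300000000 = 0.073 ms.
Transmission budget = 0.363 − 0.073 = 0.29 ms.
R ≥ L / t_tx = 19200 bits / 0.00029 s = 66.2 Mbps.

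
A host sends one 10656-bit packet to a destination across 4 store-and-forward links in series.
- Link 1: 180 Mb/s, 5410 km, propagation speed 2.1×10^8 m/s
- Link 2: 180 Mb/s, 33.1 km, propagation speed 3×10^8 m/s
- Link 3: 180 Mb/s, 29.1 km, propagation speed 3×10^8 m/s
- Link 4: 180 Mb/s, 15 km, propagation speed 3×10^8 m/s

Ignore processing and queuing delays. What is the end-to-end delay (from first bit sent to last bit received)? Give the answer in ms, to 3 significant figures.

Transmission delay per hop = L/R = 10656/180000000 = 0.0592 ms; 4 hops → 0.2368 ms.
Propagation delays (d/s per hop): 25.7619, 0.110333, 0.097, 0.05 ms; sum = 26.0192 ms.
End-to-end = 26.3 ms.

26.3 ms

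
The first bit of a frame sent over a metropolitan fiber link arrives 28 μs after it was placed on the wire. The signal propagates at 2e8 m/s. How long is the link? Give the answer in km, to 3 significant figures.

5.60 km

d = s × t_prop = 200000000 × 2.8e-05 = 5.60 km.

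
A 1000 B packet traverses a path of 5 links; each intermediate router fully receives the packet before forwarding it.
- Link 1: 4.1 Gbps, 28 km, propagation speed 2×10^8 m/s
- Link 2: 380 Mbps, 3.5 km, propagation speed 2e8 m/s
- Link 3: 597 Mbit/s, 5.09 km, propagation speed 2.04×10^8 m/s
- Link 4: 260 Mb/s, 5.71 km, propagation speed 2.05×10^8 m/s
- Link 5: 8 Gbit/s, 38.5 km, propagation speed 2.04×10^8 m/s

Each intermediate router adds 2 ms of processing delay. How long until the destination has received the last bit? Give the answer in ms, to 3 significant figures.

L = 1000 × 8 = 8000 bits.
Transmission delays (L/R per hop): 0.00195122, 0.0210526, 0.0134003, 0.0307692, 0.001 ms; sum = 0.0681734 ms.
Propagation delays (d/s per hop): 0.14, 0.0175, 0.024951, 0.0278537, 0.188725 ms; sum = 0.39903 ms.
Processing at 4 router(s): 4 × 2 ms = 8 ms.
End-to-end = 8.47 ms.

8.47 ms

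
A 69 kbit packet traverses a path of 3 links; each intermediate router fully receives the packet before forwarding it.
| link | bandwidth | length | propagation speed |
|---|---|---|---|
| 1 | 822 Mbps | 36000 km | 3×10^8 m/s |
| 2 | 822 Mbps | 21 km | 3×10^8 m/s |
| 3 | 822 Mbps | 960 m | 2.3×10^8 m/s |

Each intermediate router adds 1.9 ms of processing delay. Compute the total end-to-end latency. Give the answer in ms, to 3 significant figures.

124 ms

L = 69000 bits.
Transmission delay per hop = L/R = 69000/822000000 = 0.0839416 ms; 3 hops → 0.251825 ms.
Propagation delays (d/s per hop): 120, 0.07, 0.00417391 ms; sum = 120.074 ms.
Processing at 2 router(s): 2 × 1.9 ms = 3.8 ms.
End-to-end = 124 ms.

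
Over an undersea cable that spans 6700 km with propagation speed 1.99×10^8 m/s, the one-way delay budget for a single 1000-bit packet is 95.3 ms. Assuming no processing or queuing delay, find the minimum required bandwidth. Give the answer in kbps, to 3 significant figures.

16.2 kbps

Propagation delay = 6700000 / 199000000 = 33.6683 ms.
Transmission budget = 95.3 − 33.6683 = 61.6317 ms.
R ≥ L / t_tx = 1000 bits / 0.0616317 s = 16.2 kbps.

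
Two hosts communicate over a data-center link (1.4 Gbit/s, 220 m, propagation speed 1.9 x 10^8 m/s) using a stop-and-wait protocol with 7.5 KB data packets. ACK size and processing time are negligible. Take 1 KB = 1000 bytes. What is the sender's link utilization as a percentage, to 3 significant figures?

94.9 %

t_tx = L/R = 60000/1400000000 = 4.28571e-05 s.
t_prop = 220/190000000 = 1.15789e-06 s; RTT = 2.31579e-06 s.
Cycle = t_tx + RTT = 4.51729e-05 s.
Utilization = t_tx / cycle = 4.28571e-05/4.51729e-05 = 94.9 %.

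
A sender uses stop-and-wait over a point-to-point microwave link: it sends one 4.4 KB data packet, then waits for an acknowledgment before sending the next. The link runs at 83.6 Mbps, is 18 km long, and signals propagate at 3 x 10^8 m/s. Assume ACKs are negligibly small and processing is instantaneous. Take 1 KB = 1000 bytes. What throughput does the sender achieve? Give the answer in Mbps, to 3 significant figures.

t_tx = L/R = 35200/83600000 = 0.000421053 s.
t_prop = 18000/300000000 = 6e-05 s; RTT = 0.00012 s.
Cycle = t_tx + RTT = 0.000541053 s.
Throughput = L / cycle = 35200 / 0.000541053 = 65.1 Mbps.

65.1 Mbps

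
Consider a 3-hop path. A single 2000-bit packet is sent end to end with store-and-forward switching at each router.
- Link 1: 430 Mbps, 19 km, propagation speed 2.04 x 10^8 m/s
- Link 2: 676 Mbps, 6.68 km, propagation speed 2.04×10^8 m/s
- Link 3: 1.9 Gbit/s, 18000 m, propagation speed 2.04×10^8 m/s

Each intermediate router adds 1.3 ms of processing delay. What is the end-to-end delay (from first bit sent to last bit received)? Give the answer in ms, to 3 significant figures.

2.82 ms

Transmission delays (L/R per hop): 0.00465116, 0.00295858, 0.00105263 ms; sum = 0.00866237 ms.
Propagation delays (d/s per hop): 0.0931373, 0.0327451, 0.0882353 ms; sum = 0.214118 ms.
Processing at 2 router(s): 2 × 1.3 ms = 2.6 ms.
End-to-end = 2.82 ms.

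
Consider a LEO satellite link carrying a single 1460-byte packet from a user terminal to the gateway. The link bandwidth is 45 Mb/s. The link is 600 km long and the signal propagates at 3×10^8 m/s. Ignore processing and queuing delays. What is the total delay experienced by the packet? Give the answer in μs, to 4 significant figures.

L = 1460 × 8 = 11680 bits.
Transmission delay = L/R = 11680 / 45000000 = 259.556 μs.
Propagation delay = d/s = 600000 m / 300000000 m/s = 2000 μs.
Total = 2260 μs.

2260 μs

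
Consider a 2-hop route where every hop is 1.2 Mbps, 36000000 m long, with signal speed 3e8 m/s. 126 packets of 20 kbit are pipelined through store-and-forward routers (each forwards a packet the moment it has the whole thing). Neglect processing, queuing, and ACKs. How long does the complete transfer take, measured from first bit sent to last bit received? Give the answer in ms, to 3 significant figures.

2360 ms

Per-hop transmission t_tx = L/R = 20000/1200000 = 16.6667 ms.
Per-hop propagation t_prop = 36000000/300000000 = 120 ms.
Pipeline fill: first packet needs 2·t_tx to clear all hops; remaining 125 packets each add one t_tx.
Total = (2+126-1)·t_tx + 2·t_prop = 127·16.6667 + 2·120 = 2360 ms.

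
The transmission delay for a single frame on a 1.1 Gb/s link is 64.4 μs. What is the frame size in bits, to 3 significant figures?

L = R × t_tx = 1100000000 b/s × 6.44e-05 s = 70840 bits.

70800 bits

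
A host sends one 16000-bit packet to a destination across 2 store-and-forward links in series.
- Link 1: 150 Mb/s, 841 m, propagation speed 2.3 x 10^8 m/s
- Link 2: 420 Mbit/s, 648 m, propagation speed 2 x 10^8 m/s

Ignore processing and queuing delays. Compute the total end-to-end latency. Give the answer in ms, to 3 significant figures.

0.152 ms

Transmission delays (L/R per hop): 0.106667, 0.0380952 ms; sum = 0.144762 ms.
Propagation delays (d/s per hop): 0.00365652, 0.00324 ms; sum = 0.00689652 ms.
End-to-end = 0.152 ms.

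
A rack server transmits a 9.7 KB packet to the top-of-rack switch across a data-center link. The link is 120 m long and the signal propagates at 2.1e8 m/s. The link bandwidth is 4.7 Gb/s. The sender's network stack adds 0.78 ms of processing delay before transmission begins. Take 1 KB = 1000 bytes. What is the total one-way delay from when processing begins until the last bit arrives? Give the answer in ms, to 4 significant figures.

L = 77600 bits.
Transmission delay = L/R = 77600 / 4700000000 = 0.0165106 ms.
Propagation delay = d/s = 120 m / 210000000 m/s = 0.000571429 ms.
Plus processing delay 0.78 ms = 0.78 ms.
Total = 0.7971 ms.

0.7971 ms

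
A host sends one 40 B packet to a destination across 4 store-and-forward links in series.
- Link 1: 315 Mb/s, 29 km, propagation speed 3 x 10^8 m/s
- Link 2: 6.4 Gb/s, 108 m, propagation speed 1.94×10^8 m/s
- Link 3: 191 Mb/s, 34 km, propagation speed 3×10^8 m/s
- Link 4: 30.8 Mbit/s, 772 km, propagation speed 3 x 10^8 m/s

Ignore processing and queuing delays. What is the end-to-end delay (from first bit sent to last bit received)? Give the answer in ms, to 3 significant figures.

2.80 ms

L = 40 × 8 = 320 bits.
Transmission delays (L/R per hop): 0.00101587, 5e-05, 0.00167539, 0.0103896 ms; sum = 0.0131309 ms.
Propagation delays (d/s per hop): 0.0966667, 0.000556701, 0.113333, 2.57333 ms; sum = 2.78389 ms.
End-to-end = 2.80 ms.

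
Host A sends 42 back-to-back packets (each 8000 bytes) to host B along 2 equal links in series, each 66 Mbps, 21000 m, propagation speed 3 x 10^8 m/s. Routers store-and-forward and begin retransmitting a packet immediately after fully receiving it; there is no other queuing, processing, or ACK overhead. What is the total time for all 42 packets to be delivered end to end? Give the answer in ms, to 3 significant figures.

Per-hop transmission t_tx = L/R = 64000/66000000 = 0.969697 ms.
Per-hop propagation t_prop = 21000/300000000 = 0.07 ms.
Pipeline fill: first packet needs 2·t_tx to clear all hops; remaining 41 packets each add one t_tx.
Total = (2+42-1)·t_tx + 2·t_prop = 43·0.969697 + 2·0.07 = 41.8 ms.

41.8 ms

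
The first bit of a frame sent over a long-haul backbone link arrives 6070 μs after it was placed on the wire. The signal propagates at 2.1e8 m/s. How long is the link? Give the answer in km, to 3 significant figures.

1270 km

d = s × t_prop = 210000000 × 0.00607 = 1270 km.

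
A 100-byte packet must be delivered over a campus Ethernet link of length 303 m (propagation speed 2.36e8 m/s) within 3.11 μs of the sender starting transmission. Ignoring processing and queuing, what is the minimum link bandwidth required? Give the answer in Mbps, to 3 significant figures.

L = 800 bits.
Propagation delay = 303 / 236000000 = 1.2839 μs.
Transmission budget = 3.11 − 1.2839 = 1.8261 μs.
R ≥ L / t_tx = 800 bits / 1.8261e-06 s = 438 Mbps.

438 Mbps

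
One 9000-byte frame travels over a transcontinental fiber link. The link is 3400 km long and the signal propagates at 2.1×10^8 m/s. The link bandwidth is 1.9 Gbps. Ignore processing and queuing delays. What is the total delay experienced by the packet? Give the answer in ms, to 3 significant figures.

L = 9000 × 8 = 72000 bits.
Transmission delay = L/R = 72000 / 1900000000 = 0.0378947 ms.
Propagation delay = d/s = 3400000 m / 210000000 m/s = 16.1905 ms.
Total = 16.2 ms.

16.2 ms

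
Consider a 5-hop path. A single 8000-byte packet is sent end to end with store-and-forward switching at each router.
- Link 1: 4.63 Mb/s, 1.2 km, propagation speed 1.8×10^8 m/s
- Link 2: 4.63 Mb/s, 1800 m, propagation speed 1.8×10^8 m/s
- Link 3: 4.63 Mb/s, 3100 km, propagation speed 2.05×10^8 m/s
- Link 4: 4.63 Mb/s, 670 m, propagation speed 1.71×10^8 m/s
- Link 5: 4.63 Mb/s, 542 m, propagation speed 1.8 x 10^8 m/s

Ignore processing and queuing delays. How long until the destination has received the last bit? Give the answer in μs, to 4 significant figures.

84260 μs

L = 8000 × 8 = 64000 bits.
Transmission delay per hop = L/R = 64000/4630000 = 13822.9 μs; 5 hops → 69114.5 μs.
Propagation delays (d/s per hop): 6.66667, 10, 15122, 3.91813, 3.01111 μs; sum = 15145.5 μs.
End-to-end = 84260 μs.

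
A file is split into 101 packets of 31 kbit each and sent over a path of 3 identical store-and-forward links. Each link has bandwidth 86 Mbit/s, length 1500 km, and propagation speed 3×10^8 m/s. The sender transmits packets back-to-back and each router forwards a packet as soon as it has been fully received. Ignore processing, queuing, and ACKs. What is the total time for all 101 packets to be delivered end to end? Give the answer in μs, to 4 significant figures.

Per-hop transmission t_tx = L/R = 31000/86000000 = 360.465 μs.
Per-hop propagation t_prop = 1500000/300000000 = 5000 μs.
Pipeline fill: first packet needs 3·t_tx to clear all hops; remaining 100 packets each add one t_tx.
Total = (3+101-1)·t_tx + 3·t_prop = 103·360.465 + 3·5000 = 52130 μs.

52130 μs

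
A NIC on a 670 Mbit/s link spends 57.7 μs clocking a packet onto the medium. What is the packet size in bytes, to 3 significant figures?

4830 bytes

L = R × t_tx = 670000000 b/s × 5.77e-05 s = 38659 bits.
In bytes: 38659 / 8 = 4830 bytes.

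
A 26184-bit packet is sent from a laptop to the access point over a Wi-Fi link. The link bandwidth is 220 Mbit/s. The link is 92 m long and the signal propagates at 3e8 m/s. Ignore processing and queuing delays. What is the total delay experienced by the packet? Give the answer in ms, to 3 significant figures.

0.119 ms

Transmission delay = L/R = 26184 / 220000000 = 0.119018 ms.
Propagation delay = d/s = 92 m / 300000000 m/s = 0.000306667 ms.
Total = 0.119 ms.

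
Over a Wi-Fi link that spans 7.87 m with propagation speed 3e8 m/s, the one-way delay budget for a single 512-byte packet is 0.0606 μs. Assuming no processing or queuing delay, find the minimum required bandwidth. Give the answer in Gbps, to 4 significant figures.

119.2 Gbps

L = 4096 bits.
Propagation delay = 7.87 / 300000000 = 0.0262333 μs.
Transmission budget = 0.0606 − 0.0262333 = 0.0343667 μs.
R ≥ L / t_tx = 4096 bits / 3.43667e-08 s = 119.2 Gbps.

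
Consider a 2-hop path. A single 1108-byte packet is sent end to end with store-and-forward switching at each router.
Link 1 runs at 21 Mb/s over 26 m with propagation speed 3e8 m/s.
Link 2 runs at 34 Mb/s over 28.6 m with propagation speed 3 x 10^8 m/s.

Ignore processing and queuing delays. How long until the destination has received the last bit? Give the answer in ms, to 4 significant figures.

0.6830 ms

L = 1108 × 8 = 8864 bits.
Transmission delays (L/R per hop): 0.422095, 0.260706 ms; sum = 0.682801 ms.
Propagation delays (d/s per hop): 8.66667e-05, 9.53333e-05 ms; sum = 0.000182 ms.
End-to-end = 0.6830 ms.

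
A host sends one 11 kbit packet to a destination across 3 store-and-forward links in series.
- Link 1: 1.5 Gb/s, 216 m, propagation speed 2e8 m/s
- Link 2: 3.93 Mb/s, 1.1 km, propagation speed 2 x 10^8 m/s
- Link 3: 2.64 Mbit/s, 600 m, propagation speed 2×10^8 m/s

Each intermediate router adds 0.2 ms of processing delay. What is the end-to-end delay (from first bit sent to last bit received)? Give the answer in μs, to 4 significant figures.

L = 11000 bits.
Transmission delays (L/R per hop): 7.33333, 2798.98, 4166.67 μs; sum = 6972.98 μs.
Propagation delays (d/s per hop): 1.08, 5.5, 3 μs; sum = 9.58 μs.
Processing at 2 router(s): 2 × 0.2 ms = 400 μs.
End-to-end = 7383 μs.

7383 μs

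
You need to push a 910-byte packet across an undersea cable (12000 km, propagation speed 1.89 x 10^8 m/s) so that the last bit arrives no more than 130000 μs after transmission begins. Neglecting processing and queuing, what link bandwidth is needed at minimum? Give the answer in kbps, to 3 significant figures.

109 kbps

L = 7280 bits.
Propagation delay = 12000000 / 189000000 = 63492.1 μs.
Transmission budget = 130000 − 63492.1 = 66507.9 μs.
R ≥ L / t_tx = 7280 bits / 0.0665079 s = 109 kbps.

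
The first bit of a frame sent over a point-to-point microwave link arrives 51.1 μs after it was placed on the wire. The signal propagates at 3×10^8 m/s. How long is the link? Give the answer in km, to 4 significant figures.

15.33 km

d = s × t_prop = 300000000 × 5.11e-05 = 15.33 km.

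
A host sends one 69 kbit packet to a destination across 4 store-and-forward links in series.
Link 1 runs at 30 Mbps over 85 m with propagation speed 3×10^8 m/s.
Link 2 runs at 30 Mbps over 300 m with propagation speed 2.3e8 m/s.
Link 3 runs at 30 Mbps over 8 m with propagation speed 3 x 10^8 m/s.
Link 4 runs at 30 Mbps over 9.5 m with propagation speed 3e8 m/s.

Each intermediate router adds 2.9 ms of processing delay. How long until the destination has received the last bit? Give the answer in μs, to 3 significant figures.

17900 μs

L = 69000 bits.
Transmission delay per hop = L/R = 69000/30000000 = 2300 μs; 4 hops → 9200 μs.
Propagation delays (d/s per hop): 0.283333, 1.30435, 0.0266667, 0.0316667 μs; sum = 1.64601 μs.
Processing at 3 router(s): 3 × 2.9 ms = 8700 μs.
End-to-end = 17900 μs.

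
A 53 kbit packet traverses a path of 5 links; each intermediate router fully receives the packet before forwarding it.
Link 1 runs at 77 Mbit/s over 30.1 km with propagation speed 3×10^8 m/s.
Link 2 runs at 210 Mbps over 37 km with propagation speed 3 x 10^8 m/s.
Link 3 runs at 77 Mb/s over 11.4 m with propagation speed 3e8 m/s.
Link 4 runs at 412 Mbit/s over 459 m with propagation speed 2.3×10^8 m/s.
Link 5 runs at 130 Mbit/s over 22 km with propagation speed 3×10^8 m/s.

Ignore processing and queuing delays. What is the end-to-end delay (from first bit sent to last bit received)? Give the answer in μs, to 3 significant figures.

2460 μs

L = 53000 bits.
Transmission delays (L/R per hop): 688.312, 252.381, 688.312, 128.641, 407.692 μs; sum = 2165.34 μs.
Propagation delays (d/s per hop): 100.333, 123.333, 0.038, 1.99565, 73.3333 μs; sum = 299.034 μs.
End-to-end = 2460 μs.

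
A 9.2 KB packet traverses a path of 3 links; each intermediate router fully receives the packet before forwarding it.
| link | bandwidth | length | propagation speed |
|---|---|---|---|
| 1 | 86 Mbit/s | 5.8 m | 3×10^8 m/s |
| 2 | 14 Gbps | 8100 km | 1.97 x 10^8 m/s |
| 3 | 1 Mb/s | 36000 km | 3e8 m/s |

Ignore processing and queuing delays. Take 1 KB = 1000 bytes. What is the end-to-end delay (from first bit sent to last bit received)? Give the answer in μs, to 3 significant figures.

236000 μs

L = 73600 bits.
Transmission delays (L/R per hop): 855.814, 5.25714, 73600 μs; sum = 74461.1 μs.
Propagation delays (d/s per hop): 0.0193333, 41116.8, 120000 μs; sum = 161117 μs.
End-to-end = 236000 μs.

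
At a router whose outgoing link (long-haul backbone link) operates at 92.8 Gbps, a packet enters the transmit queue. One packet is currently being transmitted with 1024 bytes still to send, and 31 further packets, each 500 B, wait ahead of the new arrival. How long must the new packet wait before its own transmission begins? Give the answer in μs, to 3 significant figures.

Each queued packet: L/R = 4000/92800000000 = 0.0431034 μs.
31 queued → 1.33621 μs.
Plus remaining 8192 bits of current packet: 0.0882759 μs.
Queuing delay = 1.42 μs.

1.42 μs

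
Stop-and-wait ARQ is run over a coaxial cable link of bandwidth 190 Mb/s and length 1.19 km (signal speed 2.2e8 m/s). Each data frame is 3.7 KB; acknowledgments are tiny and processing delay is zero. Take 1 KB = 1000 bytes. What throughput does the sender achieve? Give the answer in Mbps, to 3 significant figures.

178 Mbps

t_tx = L/R = 29600/190000000 = 0.000155789 s.
t_prop = 1190/2.2e+08 = 5.40909e-06 s; RTT = 1.08182e-05 s.
Cycle = t_tx + RTT = 0.000166608 s.
Throughput = L / cycle = 29600 / 0.000166608 = 178 Mbps.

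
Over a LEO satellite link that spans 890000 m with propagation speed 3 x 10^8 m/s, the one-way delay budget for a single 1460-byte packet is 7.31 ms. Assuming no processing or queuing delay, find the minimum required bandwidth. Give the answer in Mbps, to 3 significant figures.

L = 11680 bits.
Propagation delay = 890000 / 300000000 = 2.96667 ms.
Transmission budget = 7.31 − 2.96667 = 4.34333 ms.
R ≥ L / t_tx = 11680 bits / 0.00434333 s = 2.69 Mbps.

2.69 Mbps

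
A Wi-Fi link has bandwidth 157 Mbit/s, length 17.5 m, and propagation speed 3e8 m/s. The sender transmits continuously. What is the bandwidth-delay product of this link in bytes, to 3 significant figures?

Propagation delay = 17.5 / 300000000 = 5.83333e-08 s.
BDP = R × t_prop = 157000000 × 5.83333e-08 = 9.15833 bits.
In bytes: 9.15833/8 = 1.14 bytes.

1.14 bytes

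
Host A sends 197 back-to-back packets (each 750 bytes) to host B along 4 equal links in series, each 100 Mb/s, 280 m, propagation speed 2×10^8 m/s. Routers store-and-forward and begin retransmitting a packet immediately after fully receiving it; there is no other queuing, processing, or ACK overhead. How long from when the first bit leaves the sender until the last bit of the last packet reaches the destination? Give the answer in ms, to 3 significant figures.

12.0 ms

Per-hop transmission t_tx = L/R = 6000/100000000 = 0.06 ms.
Per-hop propagation t_prop = 280/200000000 = 0.0014 ms.
Pipeline fill: first packet needs 4·t_tx to clear all hops; remaining 196 packets each add one t_tx.
Total = (4+197-1)·t_tx + 4·t_prop = 200·0.06 + 4·0.0014 = 12.0 ms.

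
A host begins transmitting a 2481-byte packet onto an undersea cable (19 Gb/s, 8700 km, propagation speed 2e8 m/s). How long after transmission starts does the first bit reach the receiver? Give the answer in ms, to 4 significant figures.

First bit experiences only propagation delay: d/s = 8700000/200000000 = 43.50 ms.

43.50 ms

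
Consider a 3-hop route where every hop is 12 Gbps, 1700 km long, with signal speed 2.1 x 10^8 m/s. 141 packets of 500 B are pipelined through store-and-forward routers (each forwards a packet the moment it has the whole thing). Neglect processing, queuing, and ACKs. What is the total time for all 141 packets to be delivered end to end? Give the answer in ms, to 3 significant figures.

24.3 ms

Per-hop transmission t_tx = L/R = 4000/12000000000 = 0.000333333 ms.
Per-hop propagation t_prop = 1700000/210000000 = 8.09524 ms.
Pipeline fill: first packet needs 3·t_tx to clear all hops; remaining 140 packets each add one t_tx.
Total = (3+141-1)·t_tx + 3·t_prop = 143·0.000333333 + 3·8.09524 = 24.3 ms.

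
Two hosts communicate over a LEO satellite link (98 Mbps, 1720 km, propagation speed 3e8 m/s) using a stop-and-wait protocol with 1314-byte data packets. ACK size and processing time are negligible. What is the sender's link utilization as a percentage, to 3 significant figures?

0.927 %

t_tx = L/R = 10512/98000000 = 0.000107265 s.
t_prop = 1720000/300000000 = 0.00573333 s; RTT = 0.0114667 s.
Cycle = t_tx + RTT = 0.0115739 s.
Utilization = t_tx / cycle = 0.000107265/0.0115739 = 0.927 %.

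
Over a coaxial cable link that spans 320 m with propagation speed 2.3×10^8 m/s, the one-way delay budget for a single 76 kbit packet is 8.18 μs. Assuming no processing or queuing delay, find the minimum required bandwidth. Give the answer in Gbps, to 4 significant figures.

Propagation delay = 320 / 2.3e+08 = 1.3913 μs.
Transmission budget = 8.18 − 1.3913 = 6.7887 μs.
R ≥ L / t_tx = 76000 bits / 6.7887e-06 s = 11.20 Gbps.

11.20 Gbps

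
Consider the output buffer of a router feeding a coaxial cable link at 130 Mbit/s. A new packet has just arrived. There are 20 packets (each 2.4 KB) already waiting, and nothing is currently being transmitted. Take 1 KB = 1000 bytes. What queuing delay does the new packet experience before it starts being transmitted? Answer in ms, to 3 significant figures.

2.95 ms

Each queued packet: L/R = 19200/130000000 = 0.147692 ms.
20 queued → 2.95385 ms.
Queuing delay = 2.95 ms.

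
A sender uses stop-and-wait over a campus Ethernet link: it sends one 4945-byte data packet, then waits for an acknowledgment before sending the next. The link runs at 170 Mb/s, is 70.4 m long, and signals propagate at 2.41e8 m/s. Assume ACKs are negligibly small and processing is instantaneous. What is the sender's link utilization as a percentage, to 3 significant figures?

t_tx = L/R = 39560/170000000 = 0.000232706 s.
t_prop = 70.4/241000000 = 2.92116e-07 s; RTT = 5.84232e-07 s.
Cycle = t_tx + RTT = 0.00023329 s.
Utilization = t_tx / cycle = 0.000232706/0.00023329 = 99.7 %.

99.7 %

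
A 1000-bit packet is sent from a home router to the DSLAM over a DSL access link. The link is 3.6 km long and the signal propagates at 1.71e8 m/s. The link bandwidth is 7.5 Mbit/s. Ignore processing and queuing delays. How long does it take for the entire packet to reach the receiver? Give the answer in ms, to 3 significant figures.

0.154 ms

Transmission delay = L/R = 1000 / 7500000 = 0.133333 ms.
Propagation delay = d/s = 3600 m / 171000000 m/s = 0.0210526 ms.
Total = 0.154 ms.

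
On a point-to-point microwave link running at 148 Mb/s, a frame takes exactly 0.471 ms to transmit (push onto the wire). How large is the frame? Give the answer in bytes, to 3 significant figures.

L = R × t_tx = 148000000 b/s × 0.000471 s = 69708 bits.
In bytes: 69708 / 8 = 8710 bytes.

8710 bytes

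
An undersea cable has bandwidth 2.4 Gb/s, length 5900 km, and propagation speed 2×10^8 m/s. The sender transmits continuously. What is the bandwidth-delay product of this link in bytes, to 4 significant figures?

Propagation delay = 5900000 / 200000000 = 0.0295 s.
BDP = R × t_prop = 2400000000 × 0.0295 = 70800000 bits.
In bytes: 70800000/8 = 8850000 bytes.

8850000 bytes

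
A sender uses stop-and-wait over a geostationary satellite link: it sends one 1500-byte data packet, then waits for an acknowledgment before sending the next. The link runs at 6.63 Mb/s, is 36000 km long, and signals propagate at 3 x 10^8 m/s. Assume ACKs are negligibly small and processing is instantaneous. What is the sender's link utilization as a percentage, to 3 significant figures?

t_tx = L/R = 12000/6630000 = 0.00180995 s.
t_prop = 36000000/300000000 = 0.12 s; RTT = 0.24 s.
Cycle = t_tx + RTT = 0.24181 s.
Utilization = t_tx / cycle = 0.00180995/0.24181 = 0.749 %.

0.749 %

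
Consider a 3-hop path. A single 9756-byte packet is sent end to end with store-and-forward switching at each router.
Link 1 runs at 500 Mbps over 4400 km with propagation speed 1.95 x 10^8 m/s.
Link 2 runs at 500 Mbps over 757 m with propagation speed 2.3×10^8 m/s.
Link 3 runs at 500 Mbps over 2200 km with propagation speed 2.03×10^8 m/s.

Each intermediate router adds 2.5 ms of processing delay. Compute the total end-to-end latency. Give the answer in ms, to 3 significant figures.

L = 9756 × 8 = 78048 bits.
Transmission delay per hop = L/R = 78048/500000000 = 0.156096 ms; 3 hops → 0.468288 ms.
Propagation delays (d/s per hop): 22.5641, 0.0032913, 10.8374 ms; sum = 33.4048 ms.
Processing at 2 router(s): 2 × 2.5 ms = 5 ms.
End-to-end = 38.9 ms.

38.9 ms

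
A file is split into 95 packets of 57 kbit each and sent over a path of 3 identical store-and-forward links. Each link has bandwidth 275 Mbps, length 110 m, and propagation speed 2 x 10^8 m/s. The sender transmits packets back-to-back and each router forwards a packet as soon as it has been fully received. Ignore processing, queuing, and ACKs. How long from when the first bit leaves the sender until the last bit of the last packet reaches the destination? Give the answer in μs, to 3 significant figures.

Per-hop transmission t_tx = L/R = 57000/275000000 = 207.273 μs.
Per-hop propagation t_prop = 110/200000000 = 0.55 μs.
Pipeline fill: first packet needs 3·t_tx to clear all hops; remaining 94 packets each add one t_tx.
Total = (3+95-1)·t_tx + 3·t_prop = 97·207.273 + 3·0.55 = 20100 μs.

20100 μs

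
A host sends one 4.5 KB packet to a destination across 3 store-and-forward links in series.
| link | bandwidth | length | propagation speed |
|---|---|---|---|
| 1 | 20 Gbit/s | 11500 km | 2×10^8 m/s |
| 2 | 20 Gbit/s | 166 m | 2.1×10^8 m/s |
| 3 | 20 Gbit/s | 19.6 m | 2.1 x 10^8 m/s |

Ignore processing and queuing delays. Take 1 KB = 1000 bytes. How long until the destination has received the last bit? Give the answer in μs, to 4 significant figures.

57510 μs

L = 36000 bits.
Transmission delay per hop = L/R = 36000/20000000000 = 1.8 μs; 3 hops → 5.4 μs.
Propagation delays (d/s per hop): 57500, 0.790476, 0.0933333 μs; sum = 57500.9 μs.
End-to-end = 57510 μs.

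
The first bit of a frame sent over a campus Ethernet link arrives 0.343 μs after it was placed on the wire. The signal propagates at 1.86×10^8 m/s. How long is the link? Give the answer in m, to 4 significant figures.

d = s × t_prop = 186000000 × 3.43e-07 = 63.80 m.

63.80 m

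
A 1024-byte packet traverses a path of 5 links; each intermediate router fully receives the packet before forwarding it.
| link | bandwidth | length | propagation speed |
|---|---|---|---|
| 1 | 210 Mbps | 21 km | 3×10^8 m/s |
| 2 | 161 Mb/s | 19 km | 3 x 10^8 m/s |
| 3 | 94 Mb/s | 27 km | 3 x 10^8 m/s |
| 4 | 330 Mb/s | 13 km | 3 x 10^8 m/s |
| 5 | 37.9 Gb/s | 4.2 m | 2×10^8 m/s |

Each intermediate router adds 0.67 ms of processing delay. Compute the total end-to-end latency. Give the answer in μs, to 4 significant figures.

L = 1024 × 8 = 8192 bits.
Transmission delays (L/R per hop): 39.0095, 50.882, 87.1489, 24.8242, 0.216148 μs; sum = 202.081 μs.
Propagation delays (d/s per hop): 70, 63.3333, 90, 43.3333, 0.021 μs; sum = 266.688 μs.
Processing at 4 router(s): 4 × 0.67 ms = 2680 μs.
End-to-end = 3149 μs.

3149 μs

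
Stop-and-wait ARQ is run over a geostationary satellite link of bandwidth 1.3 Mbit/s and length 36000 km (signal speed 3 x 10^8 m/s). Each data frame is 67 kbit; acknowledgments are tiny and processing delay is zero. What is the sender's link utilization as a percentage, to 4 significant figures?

17.68 %

t_tx = L/R = 67000/1300000 = 0.0515385 s.
t_prop = 36000000/300000000 = 0.12 s; RTT = 0.24 s.
Cycle = t_tx + RTT = 0.291538 s.
Utilization = t_tx / cycle = 0.0515385/0.291538 = 17.68 %.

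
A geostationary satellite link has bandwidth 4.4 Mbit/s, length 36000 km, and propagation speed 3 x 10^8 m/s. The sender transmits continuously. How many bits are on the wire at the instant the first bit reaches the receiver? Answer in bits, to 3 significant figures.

Propagation delay = 36000000 / 300000000 = 0.12 s.
BDP = R × t_prop = 4400000 × 0.12 = 528000 bits.

528000 bits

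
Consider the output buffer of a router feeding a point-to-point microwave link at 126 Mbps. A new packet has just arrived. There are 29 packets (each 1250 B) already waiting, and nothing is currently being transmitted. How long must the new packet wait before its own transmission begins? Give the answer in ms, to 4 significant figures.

Each queued packet: L/R = 10000/126000000 = 0.0793651 ms.
29 queued → 2.30159 ms.
Queuing delay = 2.302 ms.

2.302 ms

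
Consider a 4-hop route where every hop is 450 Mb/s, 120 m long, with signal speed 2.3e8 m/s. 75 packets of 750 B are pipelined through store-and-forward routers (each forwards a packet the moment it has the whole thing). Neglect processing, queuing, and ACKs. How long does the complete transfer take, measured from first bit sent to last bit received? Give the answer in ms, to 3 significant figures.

Per-hop transmission t_tx = L/R = 6000/450000000 = 0.0133333 ms.
Per-hop propagation t_prop = 120/2.3e+08 = 0.000521739 ms.
Pipeline fill: first packet needs 4·t_tx to clear all hops; remaining 74 packets each add one t_tx.
Total = (4+75-1)·t_tx + 4·t_prop = 78·0.0133333 + 4·0.000521739 = 1.04 ms.

1.04 ms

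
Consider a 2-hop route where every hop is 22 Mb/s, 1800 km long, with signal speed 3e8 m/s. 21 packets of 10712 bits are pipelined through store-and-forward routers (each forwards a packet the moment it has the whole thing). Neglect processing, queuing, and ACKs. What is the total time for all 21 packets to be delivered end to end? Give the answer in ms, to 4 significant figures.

22.71 ms

Per-hop transmission t_tx = L/R = 10712/22000000 = 0.486909 ms.
Per-hop propagation t_prop = 1800000/300000000 = 6 ms.
Pipeline fill: first packet needs 2·t_tx to clear all hops; remaining 20 packets each add one t_tx.
Total = (2+21-1)·t_tx + 2·t_prop = 22·0.486909 + 2·6 = 22.71 ms.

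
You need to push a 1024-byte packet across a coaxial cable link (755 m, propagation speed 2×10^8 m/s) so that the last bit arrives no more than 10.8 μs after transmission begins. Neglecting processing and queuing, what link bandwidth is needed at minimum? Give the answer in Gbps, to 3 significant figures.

L = 8192 bits.
Propagation delay = 755 / 200000000 = 3.775 μs.
Transmission budget = 10.8 − 3.775 = 7.025 μs.
R ≥ L / t_tx = 8192 bits / 7.025e-06 s = 1.17 Gbps.

1.17 Gbps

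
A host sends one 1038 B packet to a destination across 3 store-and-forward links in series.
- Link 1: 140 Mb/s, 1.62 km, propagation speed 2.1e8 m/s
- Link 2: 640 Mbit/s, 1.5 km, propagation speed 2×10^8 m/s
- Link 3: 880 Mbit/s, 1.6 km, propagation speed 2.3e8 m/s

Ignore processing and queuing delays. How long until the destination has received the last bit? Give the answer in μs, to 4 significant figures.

L = 1038 × 8 = 8304 bits.
Transmission delays (L/R per hop): 59.3143, 12.975, 9.43636 μs; sum = 81.7256 μs.
Propagation delays (d/s per hop): 7.71429, 7.5, 6.95652 μs; sum = 22.1708 μs.
End-to-end = 103.9 μs.

103.9 μs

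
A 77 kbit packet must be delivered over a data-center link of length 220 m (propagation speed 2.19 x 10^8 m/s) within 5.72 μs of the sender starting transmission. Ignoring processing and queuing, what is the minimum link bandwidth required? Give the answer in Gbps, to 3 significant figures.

Propagation delay = 220 / 219000000 = 1.00457 μs.
Transmission budget = 5.72 − 1.00457 = 4.71543 μs.
R ≥ L / t_tx = 77000 bits / 4.71543e-06 s = 16.3 Gbps.

16.3 Gbps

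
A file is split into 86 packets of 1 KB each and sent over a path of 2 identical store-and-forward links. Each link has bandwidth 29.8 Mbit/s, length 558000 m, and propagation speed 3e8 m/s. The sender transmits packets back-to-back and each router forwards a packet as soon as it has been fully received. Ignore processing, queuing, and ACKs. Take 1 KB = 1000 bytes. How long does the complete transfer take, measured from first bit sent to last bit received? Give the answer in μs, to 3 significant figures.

Per-hop transmission t_tx = L/R = 8000/29800000 = 268.456 μs.
Per-hop propagation t_prop = 558000/300000000 = 1860 μs.
Pipeline fill: first packet needs 2·t_tx to clear all hops; remaining 85 packets each add one t_tx.
Total = (2+86-1)·t_tx + 2·t_prop = 87·268.456 + 2·1860 = 27100 μs.

27100 μs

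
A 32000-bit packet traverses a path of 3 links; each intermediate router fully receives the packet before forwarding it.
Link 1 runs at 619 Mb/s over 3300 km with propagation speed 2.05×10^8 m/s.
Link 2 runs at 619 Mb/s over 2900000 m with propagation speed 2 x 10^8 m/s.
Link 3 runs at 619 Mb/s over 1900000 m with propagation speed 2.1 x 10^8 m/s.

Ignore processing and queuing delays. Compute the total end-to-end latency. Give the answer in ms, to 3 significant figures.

39.8 ms

Transmission delay per hop = L/R = 32000/619000000 = 0.0516963 ms; 3 hops → 0.155089 ms.
Propagation delays (d/s per hop): 16.0976, 14.5, 9.04762 ms; sum = 39.6452 ms.
End-to-end = 39.8 ms.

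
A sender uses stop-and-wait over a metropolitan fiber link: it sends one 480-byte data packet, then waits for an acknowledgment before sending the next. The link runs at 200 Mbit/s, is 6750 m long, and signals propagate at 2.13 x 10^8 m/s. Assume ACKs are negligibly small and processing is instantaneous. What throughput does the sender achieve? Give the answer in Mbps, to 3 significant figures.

46.5 Mbps

t_tx = L/R = 3840/200000000 = 1.92e-05 s.
t_prop = 6750/213000000 = 3.16901e-05 s; RTT = 6.33803e-05 s.
Cycle = t_tx + RTT = 8.25803e-05 s.
Throughput = L / cycle = 3840 / 8.25803e-05 = 46.5 Mbps.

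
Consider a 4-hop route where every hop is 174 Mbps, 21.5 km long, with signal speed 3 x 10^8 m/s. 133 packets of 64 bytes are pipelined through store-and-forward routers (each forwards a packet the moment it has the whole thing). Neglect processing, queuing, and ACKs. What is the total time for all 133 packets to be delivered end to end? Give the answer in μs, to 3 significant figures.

687 μs

Per-hop transmission t_tx = L/R = 512/174000000 = 2.94253 μs.
Per-hop propagation t_prop = 21500/300000000 = 71.6667 μs.
Pipeline fill: first packet needs 4·t_tx to clear all hops; remaining 132 packets each add one t_tx.
Total = (4+133-1)·t_tx + 4·t_prop = 136·2.94253 + 4·71.6667 = 687 μs.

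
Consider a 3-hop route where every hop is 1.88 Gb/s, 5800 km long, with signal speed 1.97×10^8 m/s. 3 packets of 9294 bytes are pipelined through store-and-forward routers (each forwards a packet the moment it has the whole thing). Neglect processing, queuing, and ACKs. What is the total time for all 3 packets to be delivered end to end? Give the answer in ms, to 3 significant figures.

88.5 ms

Per-hop transmission t_tx = L/R = 74352/1880000000 = 0.0395489 ms.
Per-hop propagation t_prop = 5800000/197000000 = 29.4416 ms.
Pipeline fill: first packet needs 3·t_tx to clear all hops; remaining 2 packets each add one t_tx.
Total = (3+3-1)·t_tx + 3·t_prop = 5·0.0395489 + 3·29.4416 = 88.5 ms.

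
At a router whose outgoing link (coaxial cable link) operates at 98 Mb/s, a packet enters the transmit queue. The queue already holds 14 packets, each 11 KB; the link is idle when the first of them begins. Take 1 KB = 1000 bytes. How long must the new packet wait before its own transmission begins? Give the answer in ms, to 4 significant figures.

Each queued packet: L/R = 88000/98000000 = 0.897959 ms.
14 queued → 12.5714 ms.
Queuing delay = 12.57 ms.

12.57 ms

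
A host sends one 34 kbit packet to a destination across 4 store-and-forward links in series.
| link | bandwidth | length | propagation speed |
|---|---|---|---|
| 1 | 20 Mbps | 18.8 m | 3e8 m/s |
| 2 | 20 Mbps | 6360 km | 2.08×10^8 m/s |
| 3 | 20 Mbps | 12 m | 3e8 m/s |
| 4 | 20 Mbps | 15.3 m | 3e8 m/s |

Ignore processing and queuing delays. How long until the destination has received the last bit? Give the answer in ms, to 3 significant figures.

L = 34000 bits.
Transmission delay per hop = L/R = 34000/20000000 = 1.7 ms; 4 hops → 6.8 ms.
Propagation delays (d/s per hop): 6.26667e-05, 30.5769, 4e-05, 5.1e-05 ms; sum = 30.5771 ms.
End-to-end = 37.4 ms.

37.4 ms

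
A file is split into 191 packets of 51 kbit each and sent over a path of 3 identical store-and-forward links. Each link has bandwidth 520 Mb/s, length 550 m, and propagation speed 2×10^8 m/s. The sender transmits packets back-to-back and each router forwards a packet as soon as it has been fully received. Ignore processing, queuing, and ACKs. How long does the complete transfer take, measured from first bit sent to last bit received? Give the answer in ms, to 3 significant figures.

Per-hop transmission t_tx = L/R = 51000/520000000 = 0.0980769 ms.
Per-hop propagation t_prop = 550/200000000 = 0.00275 ms.
Pipeline fill: first packet needs 3·t_tx to clear all hops; remaining 190 packets each add one t_tx.
Total = (3+191-1)·t_tx + 3·t_prop = 193·0.0980769 + 3·0.00275 = 18.9 ms.

18.9 ms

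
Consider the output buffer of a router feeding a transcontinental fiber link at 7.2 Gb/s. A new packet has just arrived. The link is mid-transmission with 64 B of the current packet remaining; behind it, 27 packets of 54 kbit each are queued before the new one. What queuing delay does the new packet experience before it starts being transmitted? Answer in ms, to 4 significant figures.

Each queued packet: L/R = 54000/7200000000 = 0.0075 ms.
27 queued → 0.2025 ms.
Plus remaining 512 bits of current packet: 7.11111e-05 ms.
Queuing delay = 0.2026 ms.

0.2026 ms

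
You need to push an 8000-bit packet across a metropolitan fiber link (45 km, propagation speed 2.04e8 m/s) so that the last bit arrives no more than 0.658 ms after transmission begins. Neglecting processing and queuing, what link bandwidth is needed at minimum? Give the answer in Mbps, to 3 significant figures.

18.3 Mbps

Propagation delay = 45000 / 204000000 = 0.220588 ms.
Transmission budget = 0.658 − 0.220588 = 0.437412 ms.
R ≥ L / t_tx = 8000 bits / 0.000437412 s = 18.3 Mbps.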